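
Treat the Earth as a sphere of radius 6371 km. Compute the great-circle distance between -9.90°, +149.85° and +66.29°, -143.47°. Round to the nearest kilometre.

Δλ = -143.47 − 149.85 = -293.32°; wrapped into (−180°, 180°]: 66.68°.
Δφ = 66.29 − -9.90 = 76.19°.
a = sin²(Δφ/2) + cos φ₁ · cos φ₂ · sin²(Δλ/2) = 0.500303.
c = 2·atan2(√a, √(1−a)) = 1.57140 rad → d = 6371·c ≈ 10011.41 km.

10011 km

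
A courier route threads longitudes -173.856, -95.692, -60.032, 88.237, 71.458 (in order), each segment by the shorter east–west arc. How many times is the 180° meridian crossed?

Leg 1: -173.856° → -95.692°, shortest Δλ = 78.164° (east) — does not cross 180°.
Leg 2: -95.692° → -60.032°, shortest Δλ = 35.66° (east) — does not cross 180°.
Leg 3: -60.032° → +88.237°, shortest Δλ = 148.269° (east) — does not cross 180°.
Leg 4: +88.237° → +71.458°, shortest Δλ = -16.779° (west) — does not cross 180°.
Total crossings: 0.

0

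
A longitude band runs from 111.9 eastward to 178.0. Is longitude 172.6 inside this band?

Band width going east from +111.9° to +178.0°: ((178.0 − 111.9) mod 360) = 66.1°.
Offset of +172.6° east of the west edge: ((172.6 − 111.9) mod 360) = 60.7°.
60.7° ≤ 66.1° ⇒ inside.

Yes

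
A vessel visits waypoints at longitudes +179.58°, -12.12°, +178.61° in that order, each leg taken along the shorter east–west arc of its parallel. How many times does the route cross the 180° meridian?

2

Leg 1: +179.58° → -12.12°, shortest Δλ = 168.3° (east) — crosses 180°.
Leg 2: -12.12° → +178.61°, shortest Δλ = -169.27° (west) — crosses 180°.
Total crossings: 2.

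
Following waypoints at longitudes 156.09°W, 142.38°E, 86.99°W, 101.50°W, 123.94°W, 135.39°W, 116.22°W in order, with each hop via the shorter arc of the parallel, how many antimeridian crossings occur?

2

Leg 1: -156.09° → +142.38°, shortest Δλ = -61.53° (west) — crosses 180°.
Leg 2: +142.38° → -86.99°, shortest Δλ = 130.63° (east) — crosses 180°.
Leg 3: -86.99° → -101.50°, shortest Δλ = -14.51° (west) — does not cross 180°.
Leg 4: -101.50° → -123.94°, shortest Δλ = -22.44° (west) — does not cross 180°.
Leg 5: -123.94° → -135.39°, shortest Δλ = -11.45° (west) — does not cross 180°.
Leg 6: -135.39° → -116.22°, shortest Δλ = 19.17° (east) — does not cross 180°.
Total crossings: 2.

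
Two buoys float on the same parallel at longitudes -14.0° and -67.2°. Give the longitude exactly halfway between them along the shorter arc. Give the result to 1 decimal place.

-40.6°

Signed shortest Δλ from -14.0° to -67.2° is -53.2°.
Midpoint longitude = -14.0° + (-53.2°)/2 = -14.0° − 26.6° = -40.6°.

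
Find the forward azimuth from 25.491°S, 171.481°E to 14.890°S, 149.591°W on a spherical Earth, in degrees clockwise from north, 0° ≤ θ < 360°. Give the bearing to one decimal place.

81.4°

Δλ = -149.591 − 171.481 = -321.072°; wrapped into (−180°, 180°]: 38.928°.
θ = atan2( sin Δλ · cos φ₂ , cos φ₁ · sin φ₂ − sin φ₁ · cos φ₂ · cos Δλ )
  = atan2(0.60724, 0.09161) = 81.421° → normalised to [0°, 360°): 81.421°.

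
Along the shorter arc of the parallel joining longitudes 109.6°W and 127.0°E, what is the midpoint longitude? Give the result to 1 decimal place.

171.3°W

Signed shortest Δλ from -109.6° to +127.0° is -123.4°.
Midpoint longitude = -109.6° + (-123.4°)/2 = -109.6° − 61.7° = -171.3°.
(The naïve average (-109.6 + +127.0)/2 = 8.7° is on the wrong side of the globe.)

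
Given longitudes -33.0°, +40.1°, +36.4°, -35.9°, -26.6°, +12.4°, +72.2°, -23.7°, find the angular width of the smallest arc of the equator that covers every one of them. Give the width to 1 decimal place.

Sort the longitudes: -35.9°, -33.0°, -26.6°, -23.7°, +12.4°, +36.4°, +40.1°, +72.2°.
Eastward gaps between consecutive values (wrapping around): 2.9°, 6.4°, 2.9°, 36.1°, 24.0°, 3.7°, 32.1°, 251.9°.
Largest gap = 251.9° ⇒ minimal covering band is its complement: 360° − 251.9° = 108.1°.
Band runs from -35.9° eastward to +72.2°.

108.1°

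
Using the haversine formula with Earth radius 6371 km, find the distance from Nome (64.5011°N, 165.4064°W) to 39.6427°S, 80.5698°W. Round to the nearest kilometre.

Δλ = -80.5698 − -165.4064 = 84.8366°.
Δφ = -39.6427 − 64.5011 = -104.1438°.
a = sin²(Δφ/2) + cos φ₁ · cos φ₂ · sin²(Δλ/2) = 0.773010.
c = 2·atan2(√a, √(1−a)) = 2.14840 rad → d = 6371·c ≈ 13687.47 km.

13687 km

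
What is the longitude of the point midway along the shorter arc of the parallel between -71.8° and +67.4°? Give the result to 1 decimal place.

Signed shortest Δλ from -71.8° to +67.4° is +139.2°.
Midpoint longitude = -71.8° + (+139.2°)/2 = -71.8° + 69.6° = -2.2°.

-2.2°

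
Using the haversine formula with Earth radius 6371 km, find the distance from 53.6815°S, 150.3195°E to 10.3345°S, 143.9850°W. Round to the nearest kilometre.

7494 km

Δλ = -143.9850 − 150.3195 = -294.3045°; wrapped into (−180°, 180°]: 65.6955°.
Δφ = -10.3345 − -53.6815 = 43.3470°.
a = sin²(Δφ/2) + cos φ₁ · cos φ₂ · sin²(Δλ/2) = 0.307819.
c = 2·atan2(√a, √(1−a)) = 1.17628 rad → d = 6371·c ≈ 7494.08 km.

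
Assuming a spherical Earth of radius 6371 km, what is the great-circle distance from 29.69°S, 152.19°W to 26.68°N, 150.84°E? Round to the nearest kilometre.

8720 km

Δλ = 150.84 − -152.19 = 303.03°; wrapped into (−180°, 180°]: -56.97°.
Δφ = 26.68 − -29.69 = 56.37°.
a = sin²(Δφ/2) + cos φ₁ · cos φ₂ · sin²(Δλ/2) = 0.399647.
c = 2·atan2(√a, √(1−a)) = 1.36872 rad → d = 6371·c ≈ 8720.10 km.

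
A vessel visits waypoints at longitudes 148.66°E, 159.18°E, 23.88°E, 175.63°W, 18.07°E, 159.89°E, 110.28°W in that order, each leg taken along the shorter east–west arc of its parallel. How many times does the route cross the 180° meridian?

3

Leg 1: +148.66° → +159.18°, shortest Δλ = 10.52° (east) — does not cross 180°.
Leg 2: +159.18° → +23.88°, shortest Δλ = -135.3° (west) — does not cross 180°.
Leg 3: +23.88° → -175.63°, shortest Δλ = 160.49° (east) — crosses 180°.
Leg 4: -175.63° → +18.07°, shortest Δλ = -166.3° (west) — crosses 180°.
Leg 5: +18.07° → +159.89°, shortest Δλ = 141.82° (east) — does not cross 180°.
Leg 6: +159.89° → -110.28°, shortest Δλ = 89.83° (east) — crosses 180°.
Total crossings: 3.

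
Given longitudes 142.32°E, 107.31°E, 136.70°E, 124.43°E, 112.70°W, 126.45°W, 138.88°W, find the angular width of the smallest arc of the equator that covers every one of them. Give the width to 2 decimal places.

139.99°

Sort the longitudes: -138.88°, -126.45°, -112.70°, +107.31°, +124.43°, +136.70°, +142.32°.
Eastward gaps between consecutive values (wrapping around): 12.43°, 13.75°, 220.01°, 17.12°, 12.27°, 5.62°, 78.80°.
Largest gap = 220.01° ⇒ minimal covering band is its complement: 360° − 220.01° = 139.99°.
Band runs from +107.31° eastward to -112.70°, crossing the antimeridian.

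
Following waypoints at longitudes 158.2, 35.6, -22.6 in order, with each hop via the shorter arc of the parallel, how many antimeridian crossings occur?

0

Leg 1: +158.2° → +35.6°, shortest Δλ = -122.6° (west) — does not cross 180°.
Leg 2: +35.6° → -22.6°, shortest Δλ = -58.2° (west) — does not cross 180°.
Total crossings: 0.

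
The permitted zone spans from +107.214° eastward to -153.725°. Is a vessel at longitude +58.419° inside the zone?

Band width going east from +107.214° to -153.725°: ((-153.725 − 107.214) mod 360) = 99.061°.
Offset of +58.419° east of the west edge: ((58.419 − 107.214) mod 360) = 311.205°.
311.205° > 99.061° ⇒ outside.

No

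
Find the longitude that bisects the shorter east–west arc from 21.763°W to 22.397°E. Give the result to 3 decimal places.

0.317°E

Signed shortest Δλ from -21.763° to +22.397° is +44.160°.
Midpoint longitude = -21.763° + (+44.160°)/2 = -21.763° + 22.080° = +0.317°.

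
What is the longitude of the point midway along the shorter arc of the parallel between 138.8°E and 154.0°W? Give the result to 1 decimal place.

Signed shortest Δλ from +138.8° to -154.0° is +67.2°.
Midpoint longitude = +138.8° + (+67.2°)/2 = +138.8° + 33.6° = +172.4°.
(The naïve average (+138.8 + -154.0)/2 = -7.6° is on the wrong side of the globe.)

172.4°E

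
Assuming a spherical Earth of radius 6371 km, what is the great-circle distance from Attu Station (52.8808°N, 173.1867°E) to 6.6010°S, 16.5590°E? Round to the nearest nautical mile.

Δλ = 16.5590 − 173.1867 = -156.6277°.
Δφ = -6.6010 − 52.8808 = -59.4818°.
a = sin²(Δφ/2) + cos φ₁ · cos φ₂ · sin²(Δλ/2) = 0.820974.
c = 2·atan2(√a, √(1−a)) = 2.26783 rad → d = 6371·c ≈ 14448.36 km ≈ 7801.49 nmi.

7801 nmi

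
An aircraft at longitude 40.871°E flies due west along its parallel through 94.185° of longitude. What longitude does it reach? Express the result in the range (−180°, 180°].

Start at +40.871°; shift −94.185° → -53.314°.
-53.314° already lies in (−180°, 180°].

53.314°W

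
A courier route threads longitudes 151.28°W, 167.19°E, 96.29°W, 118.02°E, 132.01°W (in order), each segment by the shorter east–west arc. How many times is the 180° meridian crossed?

Leg 1: -151.28° → +167.19°, shortest Δλ = -41.53° (west) — crosses 180°.
Leg 2: +167.19° → -96.29°, shortest Δλ = 96.52° (east) — crosses 180°.
Leg 3: -96.29° → +118.02°, shortest Δλ = -145.69° (west) — crosses 180°.
Leg 4: +118.02° → -132.01°, shortest Δλ = 109.97° (east) — crosses 180°.
Total crossings: 4.

4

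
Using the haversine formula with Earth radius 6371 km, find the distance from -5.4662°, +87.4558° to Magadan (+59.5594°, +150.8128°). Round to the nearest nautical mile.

Δλ = 150.8128 − 87.4558 = 63.3570°.
Δφ = 59.5594 − -5.4662 = 65.0256°.
a = sin²(Δφ/2) + cos φ₁ · cos φ₂ · sin²(Δλ/2) = 0.427983.
c = 2·atan2(√a, √(1−a)) = 1.42626 rad → d = 6371·c ≈ 9086.70 km ≈ 4906.43 nmi.

4906 nmi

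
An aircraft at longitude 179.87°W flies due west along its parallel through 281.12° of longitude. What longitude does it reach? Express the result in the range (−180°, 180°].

Start at -179.87°; shift −281.12° → -460.99°.
-460.99° lies outside (−180°, 180°]; add 360° → -100.99°.

100.99°W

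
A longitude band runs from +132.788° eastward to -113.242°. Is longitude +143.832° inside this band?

Band width going east from +132.788° to -113.242°: ((-113.242 − 132.788) mod 360) = 113.970°.
Offset of +143.832° east of the west edge: ((143.832 − 132.788) mod 360) = 11.044°.
11.044° ≤ 113.970° ⇒ inside.

Yes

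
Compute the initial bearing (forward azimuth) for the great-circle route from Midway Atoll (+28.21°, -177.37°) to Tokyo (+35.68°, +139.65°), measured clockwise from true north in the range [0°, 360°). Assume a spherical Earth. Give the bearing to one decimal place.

292.8°

Δλ = 139.65 − -177.37 = 317.02°; wrapped into (−180°, 180°]: -42.98°.
θ = atan2( sin Δλ · cos φ₂ , cos φ₁ · sin φ₂ − sin φ₁ · cos φ₂ · cos Δλ )
  = atan2(-0.55377, 0.23307) = -67.175° → normalised to [0°, 360°): 292.825°.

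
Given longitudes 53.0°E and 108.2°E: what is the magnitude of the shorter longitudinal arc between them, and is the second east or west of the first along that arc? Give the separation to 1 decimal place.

55.2° east

Raw difference: 108.2 − 53.0 = 55.2°.
Normalise into (−180°, 180°]: 55.2° stays 55.2°.
Positive ⇒ the second point lies to the east; separation 55.2°.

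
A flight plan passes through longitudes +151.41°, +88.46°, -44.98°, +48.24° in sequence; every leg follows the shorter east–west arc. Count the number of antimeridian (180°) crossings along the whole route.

Leg 1: +151.41° → +88.46°, shortest Δλ = -62.95° (west) — does not cross 180°.
Leg 2: +88.46° → -44.98°, shortest Δλ = -133.44° (west) — does not cross 180°.
Leg 3: -44.98° → +48.24°, shortest Δλ = 93.22° (east) — does not cross 180°.
Total crossings: 0.

0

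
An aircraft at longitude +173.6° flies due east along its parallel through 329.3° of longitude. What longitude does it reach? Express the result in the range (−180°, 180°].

Start at +173.6°; shift +329.3° → +502.9°.
+502.9° lies outside (−180°, 180°]; subtract 360° → +142.9°.

+142.9°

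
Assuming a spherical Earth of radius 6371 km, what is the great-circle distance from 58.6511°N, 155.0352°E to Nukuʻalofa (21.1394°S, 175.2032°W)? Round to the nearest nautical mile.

5013 nmi

Δλ = -175.2032 − 155.0352 = -330.2384°; wrapped into (−180°, 180°]: 29.7616°.
Δφ = -21.1394 − 58.6511 = -79.7905°.
a = sin²(Δφ/2) + cos φ₁ · cos φ₂ · sin²(Δλ/2) = 0.443378.
c = 2·atan2(√a, √(1−a)) = 1.45731 rad → d = 6371·c ≈ 9284.51 km ≈ 5013.24 nmi.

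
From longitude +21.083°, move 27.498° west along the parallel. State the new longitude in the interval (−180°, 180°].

Start at +21.083°; shift −27.498° → -6.415°.
-6.415° already lies in (−180°, 180°].

-6.415°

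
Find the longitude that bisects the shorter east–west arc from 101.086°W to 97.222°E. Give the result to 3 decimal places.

Signed shortest Δλ from -101.086° to +97.222° is -161.692°.
Midpoint longitude = -101.086° + (-161.692°)/2 = -101.086° − 80.846° = -181.932°.
Normalise into (−180°, 180°]: +178.068°.
(The naïve average (-101.086 + +97.222)/2 = -1.932° is on the wrong side of the globe.)

178.068°E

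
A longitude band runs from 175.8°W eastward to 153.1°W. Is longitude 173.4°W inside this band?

Band width going east from -175.8° to -153.1°: ((-153.1 − -175.8) mod 360) = 22.7°.
Offset of -173.4° east of the west edge: ((-173.4 − -175.8) mod 360) = 2.4°.
2.4° ≤ 22.7° ⇒ inside.

Yes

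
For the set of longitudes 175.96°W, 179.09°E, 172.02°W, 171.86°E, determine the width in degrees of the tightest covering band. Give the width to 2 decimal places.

Sort the longitudes: -175.96°, -172.02°, +171.86°, +179.09°.
Eastward gaps between consecutive values (wrapping around): 3.94°, 343.88°, 7.23°, 4.95°.
Largest gap = 343.88° ⇒ minimal covering band is its complement: 360° − 343.88° = 16.12°.
Band runs from +171.86° eastward to -172.02°, crossing the antimeridian.

16.12°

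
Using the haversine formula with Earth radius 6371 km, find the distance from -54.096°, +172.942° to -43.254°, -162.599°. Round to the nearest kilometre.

Δλ = -162.599 − 172.942 = -335.541°; wrapped into (−180°, 180°]: 24.459°.
Δφ = -43.254 − -54.096 = 10.842°.
a = sin²(Δφ/2) + cos φ₁ · cos φ₂ · sin²(Δλ/2) = 0.028090.
c = 2·atan2(√a, √(1−a)) = 0.33679 rad → d = 6371·c ≈ 2145.70 km.

2146 km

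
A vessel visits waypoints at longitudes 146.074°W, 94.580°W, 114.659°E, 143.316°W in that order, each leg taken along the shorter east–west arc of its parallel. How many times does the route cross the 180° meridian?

Leg 1: -146.074° → -94.580°, shortest Δλ = 51.494° (east) — does not cross 180°.
Leg 2: -94.580° → +114.659°, shortest Δλ = -150.761° (west) — crosses 180°.
Leg 3: +114.659° → -143.316°, shortest Δλ = 102.025° (east) — crosses 180°.
Total crossings: 2.

2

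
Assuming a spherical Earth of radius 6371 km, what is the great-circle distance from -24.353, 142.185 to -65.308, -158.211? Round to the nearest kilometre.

Δλ = -158.211 − 142.185 = -300.396°; wrapped into (−180°, 180°]: 59.604°.
Δφ = -65.308 − -24.353 = -40.955°.
a = sin²(Δφ/2) + cos φ₁ · cos φ₂ · sin²(Δλ/2) = 0.216394.
c = 2·atan2(√a, √(1−a)) = 0.96768 rad → d = 6371·c ≈ 6165.08 km.

6165 km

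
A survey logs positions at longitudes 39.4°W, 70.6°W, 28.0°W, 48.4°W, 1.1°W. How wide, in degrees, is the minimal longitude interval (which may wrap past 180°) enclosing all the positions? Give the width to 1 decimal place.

69.5°

Sort the longitudes: -70.6°, -48.4°, -39.4°, -28.0°, -1.1°.
Eastward gaps between consecutive values (wrapping around): 22.2°, 9.0°, 11.4°, 26.9°, 290.5°.
Largest gap = 290.5° ⇒ minimal covering band is its complement: 360° − 290.5° = 69.5°.
Band runs from -70.6° eastward to -1.1°.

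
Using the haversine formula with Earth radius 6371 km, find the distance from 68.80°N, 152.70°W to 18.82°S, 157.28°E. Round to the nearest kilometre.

10523 km

Δλ = 157.28 − -152.70 = 309.98°; wrapped into (−180°, 180°]: -50.02°.
Δφ = -18.82 − 68.80 = -87.62°.
a = sin²(Δφ/2) + cos φ₁ · cos φ₂ · sin²(Δλ/2) = 0.540418.
c = 2·atan2(√a, √(1−a)) = 1.65172 rad → d = 6371·c ≈ 10523.11 km.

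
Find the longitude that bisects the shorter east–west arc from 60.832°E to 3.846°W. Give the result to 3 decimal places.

Signed shortest Δλ from +60.832° to -3.846° is -64.678°.
Midpoint longitude = +60.832° + (-64.678°)/2 = +60.832° − 32.339° = +28.493°.

28.493°E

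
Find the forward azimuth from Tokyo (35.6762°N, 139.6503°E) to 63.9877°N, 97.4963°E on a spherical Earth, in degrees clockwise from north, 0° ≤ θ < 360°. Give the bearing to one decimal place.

331.4°

Δλ = 97.4963 − 139.6503 = -42.1540°.
θ = atan2( sin Δλ · cos φ₂ , cos φ₁ · sin φ₂ − sin φ₁ · cos φ₂ · cos Δλ )
  = atan2(-0.29433, 0.54042) = -28.574° → normalised to [0°, 360°): 331.426°.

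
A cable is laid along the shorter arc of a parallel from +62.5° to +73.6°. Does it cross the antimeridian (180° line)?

Signed shortest Δλ = ((73.6 − 62.5 + 180) mod 360) − 180 = 11.1°.
Going east by 11.1° from +62.5° reaches +73.6° without touching 180°.

No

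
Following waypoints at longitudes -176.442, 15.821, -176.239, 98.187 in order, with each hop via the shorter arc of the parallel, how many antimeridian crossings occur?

3

Leg 1: -176.442° → +15.821°, shortest Δλ = -167.737° (west) — crosses 180°.
Leg 2: +15.821° → -176.239°, shortest Δλ = 167.94° (east) — crosses 180°.
Leg 3: -176.239° → +98.187°, shortest Δλ = -85.574° (west) — crosses 180°.
Total crossings: 3.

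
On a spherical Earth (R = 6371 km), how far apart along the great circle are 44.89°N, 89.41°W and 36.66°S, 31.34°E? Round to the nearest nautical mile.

Δλ = 31.34 − -89.41 = 120.75°.
Δφ = -36.66 − 44.89 = -81.55°.
a = sin²(Δφ/2) + cos φ₁ · cos φ₂ · sin²(Δλ/2) = 0.855979.
c = 2·atan2(√a, √(1−a)) = 2.36308 rad → d = 6371·c ≈ 15055.17 km ≈ 8129.14 nmi.

8129 nmi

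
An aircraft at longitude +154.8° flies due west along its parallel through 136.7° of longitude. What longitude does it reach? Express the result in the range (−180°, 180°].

Start at +154.8°; shift −136.7° → +18.1°.
+18.1° already lies in (−180°, 180°].

+18.1°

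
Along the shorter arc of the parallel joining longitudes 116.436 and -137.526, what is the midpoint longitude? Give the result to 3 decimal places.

+169.455°

Signed shortest Δλ from +116.436° to -137.526° is +106.038°.
Midpoint longitude = +116.436° + (+106.038°)/2 = +116.436° + 53.019° = +169.455°.
(The naïve average (+116.436 + -137.526)/2 = -10.545° is on the wrong side of the globe.)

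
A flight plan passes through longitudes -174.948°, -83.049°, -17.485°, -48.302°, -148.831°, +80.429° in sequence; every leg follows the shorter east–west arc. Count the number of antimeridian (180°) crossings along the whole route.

Leg 1: -174.948° → -83.049°, shortest Δλ = 91.899° (east) — does not cross 180°.
Leg 2: -83.049° → -17.485°, shortest Δλ = 65.564° (east) — does not cross 180°.
Leg 3: -17.485° → -48.302°, shortest Δλ = -30.817° (west) — does not cross 180°.
Leg 4: -48.302° → -148.831°, shortest Δλ = -100.529° (west) — does not cross 180°.
Leg 5: -148.831° → +80.429°, shortest Δλ = -130.74° (west) — crosses 180°.
Total crossings: 1.

1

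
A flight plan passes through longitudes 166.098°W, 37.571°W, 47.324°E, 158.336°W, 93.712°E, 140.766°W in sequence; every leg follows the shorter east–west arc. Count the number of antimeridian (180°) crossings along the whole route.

3

Leg 1: -166.098° → -37.571°, shortest Δλ = 128.527° (east) — does not cross 180°.
Leg 2: -37.571° → +47.324°, shortest Δλ = 84.895° (east) — does not cross 180°.
Leg 3: +47.324° → -158.336°, shortest Δλ = 154.34° (east) — crosses 180°.
Leg 4: -158.336° → +93.712°, shortest Δλ = -107.952° (west) — crosses 180°.
Leg 5: +93.712° → -140.766°, shortest Δλ = 125.522° (east) — crosses 180°.
Total crossings: 3.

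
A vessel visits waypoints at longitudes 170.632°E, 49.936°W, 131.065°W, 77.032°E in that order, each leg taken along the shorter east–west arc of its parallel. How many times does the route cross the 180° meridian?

Leg 1: +170.632° → -49.936°, shortest Δλ = 139.432° (east) — crosses 180°.
Leg 2: -49.936° → -131.065°, shortest Δλ = -81.129° (west) — does not cross 180°.
Leg 3: -131.065° → +77.032°, shortest Δλ = -151.903° (west) — crosses 180°.
Total crossings: 2.

2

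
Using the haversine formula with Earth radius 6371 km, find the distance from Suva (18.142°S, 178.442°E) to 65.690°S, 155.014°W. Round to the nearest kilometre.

5635 km

Δλ = -155.014 − 178.442 = -333.456°; wrapped into (−180°, 180°]: 26.544°.
Δφ = -65.690 − -18.142 = -47.548°.
a = sin²(Δφ/2) + cos φ₁ · cos φ₂ · sin²(Δλ/2) = 0.183132.
c = 2·atan2(√a, √(1−a)) = 0.88442 rad → d = 6371·c ≈ 5634.66 km.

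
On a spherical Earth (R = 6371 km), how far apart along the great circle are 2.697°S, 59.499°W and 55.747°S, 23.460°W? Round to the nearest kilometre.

6719 km

Δλ = -23.460 − -59.499 = 36.039°.
Δφ = -55.747 − -2.697 = -53.050°.
a = sin²(Δφ/2) + cos φ₁ · cos φ₂ · sin²(Δλ/2) = 0.253241.
c = 2·atan2(√a, √(1−a)) = 1.05467 rad → d = 6371·c ≈ 6719.28 km.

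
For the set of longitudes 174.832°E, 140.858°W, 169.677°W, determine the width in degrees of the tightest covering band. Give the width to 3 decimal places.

44.310°

Sort the longitudes: -169.677°, -140.858°, +174.832°.
Eastward gaps between consecutive values (wrapping around): 28.819°, 315.690°, 15.491°.
Largest gap = 315.690° ⇒ minimal covering band is its complement: 360° − 315.690° = 44.310°.
Band runs from +174.832° eastward to -140.858°, crossing the antimeridian.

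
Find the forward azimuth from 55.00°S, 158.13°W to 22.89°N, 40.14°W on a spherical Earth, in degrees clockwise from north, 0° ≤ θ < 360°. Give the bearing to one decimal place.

99.2°

Δλ = -40.14 − -158.13 = 117.99°.
θ = atan2( sin Δλ · cos φ₂ , cos φ₁ · sin φ₂ − sin φ₁ · cos φ₂ · cos Δλ )
  = atan2(0.81349, -0.13107) = 99.153° → normalised to [0°, 360°): 99.153°.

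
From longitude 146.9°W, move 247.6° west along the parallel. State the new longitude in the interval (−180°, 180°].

34.5°W

Start at -146.9°; shift −247.6° → -394.5°.
-394.5° lies outside (−180°, 180°]; add 360° → -34.5°.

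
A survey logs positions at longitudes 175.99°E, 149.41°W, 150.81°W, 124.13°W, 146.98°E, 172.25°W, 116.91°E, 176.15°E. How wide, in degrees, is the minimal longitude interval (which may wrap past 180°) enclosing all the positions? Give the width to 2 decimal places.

118.96°

Sort the longitudes: -172.25°, -150.81°, -149.41°, -124.13°, +116.91°, +146.98°, +175.99°, +176.15°.
Eastward gaps between consecutive values (wrapping around): 21.44°, 1.40°, 25.28°, 241.04°, 30.07°, 29.01°, 0.16°, 11.60°.
Largest gap = 241.04° ⇒ minimal covering band is its complement: 360° − 241.04° = 118.96°.
Band runs from +116.91° eastward to -124.13°, crossing the antimeridian.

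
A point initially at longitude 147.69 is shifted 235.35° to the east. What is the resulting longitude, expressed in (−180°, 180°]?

Start at +147.69°; shift +235.35° → +383.04°.
+383.04° lies outside (−180°, 180°]; subtract 360° → +23.04°.

+23.04°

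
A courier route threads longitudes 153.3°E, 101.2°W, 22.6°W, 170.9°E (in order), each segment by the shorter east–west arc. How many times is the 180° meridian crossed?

Leg 1: +153.3° → -101.2°, shortest Δλ = 105.5° (east) — crosses 180°.
Leg 2: -101.2° → -22.6°, shortest Δλ = 78.6° (east) — does not cross 180°.
Leg 3: -22.6° → +170.9°, shortest Δλ = -166.5° (west) — crosses 180°.
Total crossings: 2.

2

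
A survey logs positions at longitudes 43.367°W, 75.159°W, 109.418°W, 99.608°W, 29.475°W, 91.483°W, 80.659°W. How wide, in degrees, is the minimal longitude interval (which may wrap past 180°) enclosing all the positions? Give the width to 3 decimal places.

Sort the longitudes: -109.418°, -99.608°, -91.483°, -80.659°, -75.159°, -43.367°, -29.475°.
Eastward gaps between consecutive values (wrapping around): 9.810°, 8.125°, 10.824°, 5.500°, 31.792°, 13.892°, 280.057°.
Largest gap = 280.057° ⇒ minimal covering band is its complement: 360° − 280.057° = 79.943°.
Band runs from -109.418° eastward to -29.475°.

79.943°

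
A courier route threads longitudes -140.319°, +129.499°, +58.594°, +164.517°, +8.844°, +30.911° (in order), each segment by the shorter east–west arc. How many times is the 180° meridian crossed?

1

Leg 1: -140.319° → +129.499°, shortest Δλ = -90.182° (west) — crosses 180°.
Leg 2: +129.499° → +58.594°, shortest Δλ = -70.905° (west) — does not cross 180°.
Leg 3: +58.594° → +164.517°, shortest Δλ = 105.923° (east) — does not cross 180°.
Leg 4: +164.517° → +8.844°, shortest Δλ = -155.673° (west) — does not cross 180°.
Leg 5: +8.844° → +30.911°, shortest Δλ = 22.067° (east) — does not cross 180°.
Total crossings: 1.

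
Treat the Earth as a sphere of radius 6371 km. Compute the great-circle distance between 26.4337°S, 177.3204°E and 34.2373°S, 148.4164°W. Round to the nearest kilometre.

Δλ = -148.4164 − 177.3204 = -325.7368°; wrapped into (−180°, 180°]: 34.2632°.
Δφ = -34.2373 − -26.4337 = -7.8036°.
a = sin²(Δφ/2) + cos φ₁ · cos φ₂ · sin²(Δλ/2) = 0.068865.
c = 2·atan2(√a, √(1−a)) = 0.53106 rad → d = 6371·c ≈ 3383.38 km.

3383 km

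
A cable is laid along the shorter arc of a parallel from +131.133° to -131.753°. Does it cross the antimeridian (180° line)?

Naïve |-131.753 − 131.133| = 262.886° > 180°, so the shorter arc goes the other way round — across 180°.
Signed shortest Δλ = ((-131.753 − 131.133 + 180) mod 360) − 180 = 97.114°.
Going east by 97.114° from +131.133° passes through 180° before reaching -131.753°.

Yes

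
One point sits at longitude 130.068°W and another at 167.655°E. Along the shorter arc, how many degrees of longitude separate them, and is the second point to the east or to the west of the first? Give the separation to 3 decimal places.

Raw difference: 167.655 − -130.068 = 297.723°.
Normalise into (−180°, 180°]: 297.723° − 360° = -62.277°.
Negative ⇒ the second point lies to the west; separation 62.277°.

62.277° west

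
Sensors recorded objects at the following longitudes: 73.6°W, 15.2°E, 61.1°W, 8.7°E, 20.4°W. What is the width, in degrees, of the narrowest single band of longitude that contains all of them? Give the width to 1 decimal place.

Sort the longitudes: -73.6°, -61.1°, -20.4°, +8.7°, +15.2°.
Eastward gaps between consecutive values (wrapping around): 12.5°, 40.7°, 29.1°, 6.5°, 271.2°.
Largest gap = 271.2° ⇒ minimal covering band is its complement: 360° − 271.2° = 88.8°.
Band runs from -73.6° eastward to +15.2°.

88.8°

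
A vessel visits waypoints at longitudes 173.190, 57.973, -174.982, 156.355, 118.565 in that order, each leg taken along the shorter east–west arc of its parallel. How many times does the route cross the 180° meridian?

Leg 1: +173.190° → +57.973°, shortest Δλ = -115.217° (west) — does not cross 180°.
Leg 2: +57.973° → -174.982°, shortest Δλ = 127.045° (east) — crosses 180°.
Leg 3: -174.982° → +156.355°, shortest Δλ = -28.663° (west) — crosses 180°.
Leg 4: +156.355° → +118.565°, shortest Δλ = -37.79° (west) — does not cross 180°.
Total crossings: 2.

2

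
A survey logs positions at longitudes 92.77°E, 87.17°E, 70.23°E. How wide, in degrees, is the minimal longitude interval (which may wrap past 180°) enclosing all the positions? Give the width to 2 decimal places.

22.54°

Sort the longitudes: +70.23°, +87.17°, +92.77°.
Eastward gaps between consecutive values (wrapping around): 16.94°, 5.60°, 337.46°.
Largest gap = 337.46° ⇒ minimal covering band is its complement: 360° − 337.46° = 22.54°.
Band runs from +70.23° eastward to +92.77°.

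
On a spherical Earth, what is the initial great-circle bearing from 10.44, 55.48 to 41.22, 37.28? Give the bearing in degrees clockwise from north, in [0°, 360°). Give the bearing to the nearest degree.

Δλ = 37.28 − 55.48 = -18.20°.
θ = atan2( sin Δλ · cos φ₂ , cos φ₁ · sin φ₂ − sin φ₁ · cos φ₂ · cos Δλ )
  = atan2(-0.23493, 0.51856) = -24.373° → normalised to [0°, 360°): 335.627°.

336°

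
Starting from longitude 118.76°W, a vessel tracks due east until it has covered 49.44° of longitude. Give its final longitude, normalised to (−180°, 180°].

Start at -118.76°; shift +49.44° → -69.32°.
-69.32° already lies in (−180°, 180°].

69.32°W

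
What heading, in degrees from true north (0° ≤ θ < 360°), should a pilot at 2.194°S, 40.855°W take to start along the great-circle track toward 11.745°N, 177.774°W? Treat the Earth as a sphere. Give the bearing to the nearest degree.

285°

Δλ = -177.774 − -40.855 = -136.919°.
θ = atan2( sin Δλ · cos φ₂ , cos φ₁ · sin φ₂ − sin φ₁ · cos φ₂ · cos Δλ )
  = atan2(-0.66873, 0.17603) = -75.253° → normalised to [0°, 360°): 284.747°.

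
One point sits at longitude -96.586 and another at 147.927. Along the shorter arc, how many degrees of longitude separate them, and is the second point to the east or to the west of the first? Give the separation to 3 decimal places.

115.487° west

Raw difference: 147.927 − -96.586 = 244.513°.
Normalise into (−180°, 180°]: 244.513° − 360° = -115.487°.
Negative ⇒ the second point lies to the west; separation 115.487°.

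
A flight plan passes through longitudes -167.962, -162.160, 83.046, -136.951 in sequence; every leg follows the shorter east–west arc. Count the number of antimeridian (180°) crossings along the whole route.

2

Leg 1: -167.962° → -162.160°, shortest Δλ = 5.802° (east) — does not cross 180°.
Leg 2: -162.160° → +83.046°, shortest Δλ = -114.794° (west) — crosses 180°.
Leg 3: +83.046° → -136.951°, shortest Δλ = 140.003° (east) — crosses 180°.
Total crossings: 2.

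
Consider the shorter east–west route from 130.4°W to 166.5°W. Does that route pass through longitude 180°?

No

Signed shortest Δλ = ((-166.5 − -130.4 + 180) mod 360) − 180 = -36.1°.
Going west by 36.1° from -130.4° reaches -166.5° without touching 180°.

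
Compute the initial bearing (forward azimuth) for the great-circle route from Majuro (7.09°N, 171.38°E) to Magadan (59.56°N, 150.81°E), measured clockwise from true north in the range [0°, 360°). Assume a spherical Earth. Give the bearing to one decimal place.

347.4°

Δλ = 150.81 − 171.38 = -20.57°.
θ = atan2( sin Δλ · cos φ₂ , cos φ₁ · sin φ₂ − sin φ₁ · cos φ₂ · cos Δλ )
  = atan2(-0.17801, 0.79702) = -12.590° → normalised to [0°, 360°): 347.410°.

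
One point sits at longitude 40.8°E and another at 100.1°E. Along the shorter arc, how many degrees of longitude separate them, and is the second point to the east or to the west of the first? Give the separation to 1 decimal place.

59.3° east

Raw difference: 100.1 − 40.8 = 59.3°.
Normalise into (−180°, 180°]: 59.3° stays 59.3°.
Positive ⇒ the second point lies to the east; separation 59.3°.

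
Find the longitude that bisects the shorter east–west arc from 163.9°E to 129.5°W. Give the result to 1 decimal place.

162.8°W

Signed shortest Δλ from +163.9° to -129.5° is +66.6°.
Midpoint longitude = +163.9° + (+66.6°)/2 = +163.9° + 33.3° = +197.2°.
Normalise into (−180°, 180°]: -162.8°.
(The naïve average (+163.9 + -129.5)/2 = 17.2° is on the wrong side of the globe.)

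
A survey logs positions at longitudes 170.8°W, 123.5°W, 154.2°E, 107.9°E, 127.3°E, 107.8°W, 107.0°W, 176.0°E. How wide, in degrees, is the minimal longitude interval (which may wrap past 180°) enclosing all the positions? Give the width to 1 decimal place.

145.1°

Sort the longitudes: -170.8°, -123.5°, -107.8°, -107.0°, +107.9°, +127.3°, +154.2°, +176.0°.
Eastward gaps between consecutive values (wrapping around): 47.3°, 15.7°, 0.8°, 214.9°, 19.4°, 26.9°, 21.8°, 13.2°.
Largest gap = 214.9° ⇒ minimal covering band is its complement: 360° − 214.9° = 145.1°.
Band runs from +107.9° eastward to -107.0°, crossing the antimeridian.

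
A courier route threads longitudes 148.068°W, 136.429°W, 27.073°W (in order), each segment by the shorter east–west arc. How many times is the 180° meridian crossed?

Leg 1: -148.068° → -136.429°, shortest Δλ = 11.639° (east) — does not cross 180°.
Leg 2: -136.429° → -27.073°, shortest Δλ = 109.356° (east) — does not cross 180°.
Total crossings: 0.

0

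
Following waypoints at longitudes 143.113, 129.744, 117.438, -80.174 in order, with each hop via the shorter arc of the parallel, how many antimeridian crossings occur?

1

Leg 1: +143.113° → +129.744°, shortest Δλ = -13.369° (west) — does not cross 180°.
Leg 2: +129.744° → +117.438°, shortest Δλ = -12.306° (west) — does not cross 180°.
Leg 3: +117.438° → -80.174°, shortest Δλ = 162.388° (east) — crosses 180°.
Total crossings: 1.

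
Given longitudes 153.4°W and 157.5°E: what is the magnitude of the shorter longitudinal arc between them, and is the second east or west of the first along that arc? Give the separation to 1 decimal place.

49.1° west

Raw difference: 157.5 − -153.4 = 310.9°.
Normalise into (−180°, 180°]: 310.9° − 360° = -49.1°.
Negative ⇒ the second point lies to the west; separation 49.1°.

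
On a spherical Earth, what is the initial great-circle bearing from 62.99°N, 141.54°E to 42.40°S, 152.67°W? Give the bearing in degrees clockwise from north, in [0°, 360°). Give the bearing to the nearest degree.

131°

Δλ = -152.67 − 141.54 = -294.21°; wrapped into (−180°, 180°]: 65.79°.
θ = atan2( sin Δλ · cos φ₂ , cos φ₁ · sin φ₂ − sin φ₁ · cos φ₂ · cos Δλ )
  = atan2(0.67351, -0.57603) = 130.539° → normalised to [0°, 360°): 130.539°.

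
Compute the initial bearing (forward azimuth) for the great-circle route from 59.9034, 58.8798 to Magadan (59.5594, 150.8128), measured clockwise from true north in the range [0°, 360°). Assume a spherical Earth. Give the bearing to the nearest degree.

Δλ = 150.8128 − 58.8798 = 91.9330°.
θ = atan2( sin Δλ · cos φ₂ , cos φ₁ · sin φ₂ − sin φ₁ · cos φ₂ · cos Δλ )
  = atan2(0.50636, 0.44712) = 48.555° → normalised to [0°, 360°): 48.555°.

49°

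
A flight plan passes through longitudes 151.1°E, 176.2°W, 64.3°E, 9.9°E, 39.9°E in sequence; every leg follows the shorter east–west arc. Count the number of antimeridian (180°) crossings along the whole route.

Leg 1: +151.1° → -176.2°, shortest Δλ = 32.7° (east) — crosses 180°.
Leg 2: -176.2° → +64.3°, shortest Δλ = -119.5° (west) — crosses 180°.
Leg 3: +64.3° → +9.9°, shortest Δλ = -54.4° (west) — does not cross 180°.
Leg 4: +9.9° → +39.9°, shortest Δλ = 30.0° (east) — does not cross 180°.
Total crossings: 2.

2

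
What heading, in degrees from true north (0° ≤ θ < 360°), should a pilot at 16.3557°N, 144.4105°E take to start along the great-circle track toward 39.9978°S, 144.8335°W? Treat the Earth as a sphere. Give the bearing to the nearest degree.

Δλ = -144.8335 − 144.4105 = -289.2440°; wrapped into (−180°, 180°]: 70.7560°.
θ = atan2( sin Δλ · cos φ₂ , cos φ₁ · sin φ₂ − sin φ₁ · cos φ₂ · cos Δλ )
  = atan2(0.72326, -0.68785) = 133.562° → normalised to [0°, 360°): 133.562°.

134°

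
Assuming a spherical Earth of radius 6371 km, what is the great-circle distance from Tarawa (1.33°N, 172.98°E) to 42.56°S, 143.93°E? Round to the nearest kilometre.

Δλ = 143.93 − 172.98 = -29.05°.
Δφ = -42.56 − 1.33 = -43.89°.
a = sin²(Δφ/2) + cos φ₁ · cos φ₂ · sin²(Δλ/2) = 0.185983.
c = 2·atan2(√a, √(1−a)) = 0.89177 rad → d = 6371·c ≈ 5681.48 km.

5681 km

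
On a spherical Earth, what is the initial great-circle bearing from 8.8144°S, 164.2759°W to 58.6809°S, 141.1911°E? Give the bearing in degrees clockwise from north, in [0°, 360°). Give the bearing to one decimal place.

207.9°

Δλ = 141.1911 − -164.2759 = 305.4670°; wrapped into (−180°, 180°]: -54.5330°.
θ = atan2( sin Δλ · cos φ₂ , cos φ₁ · sin φ₂ − sin φ₁ · cos φ₂ · cos Δλ )
  = atan2(-0.42335, -0.79798) = -152.053° → normalised to [0°, 360°): 207.947°.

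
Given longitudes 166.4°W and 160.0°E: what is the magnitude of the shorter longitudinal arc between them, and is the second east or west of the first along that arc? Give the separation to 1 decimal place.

33.6° west

Raw difference: 160.0 − -166.4 = 326.4°.
Normalise into (−180°, 180°]: 326.4° − 360° = -33.6°.
Negative ⇒ the second point lies to the west; separation 33.6°.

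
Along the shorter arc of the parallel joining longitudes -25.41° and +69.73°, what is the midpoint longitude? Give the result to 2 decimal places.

Signed shortest Δλ from -25.41° to +69.73° is +95.14°.
Midpoint longitude = -25.41° + (+95.14°)/2 = -25.41° + 47.57° = +22.16°.

+22.16°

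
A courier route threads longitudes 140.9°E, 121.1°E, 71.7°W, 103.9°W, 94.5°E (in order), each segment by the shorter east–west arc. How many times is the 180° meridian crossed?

Leg 1: +140.9° → +121.1°, shortest Δλ = -19.8° (west) — does not cross 180°.
Leg 2: +121.1° → -71.7°, shortest Δλ = 167.2° (east) — crosses 180°.
Leg 3: -71.7° → -103.9°, shortest Δλ = -32.2° (west) — does not cross 180°.
Leg 4: -103.9° → +94.5°, shortest Δλ = -161.6° (west) — crosses 180°.
Total crossings: 2.

2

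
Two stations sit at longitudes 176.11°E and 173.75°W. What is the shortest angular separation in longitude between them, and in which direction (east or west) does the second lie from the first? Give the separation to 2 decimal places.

10.14° east

Raw difference: -173.75 − 176.11 = -349.86°.
Normalise into (−180°, 180°]: -349.86° + 360° = 10.14°.
Positive ⇒ the second point lies to the east; separation 10.14°.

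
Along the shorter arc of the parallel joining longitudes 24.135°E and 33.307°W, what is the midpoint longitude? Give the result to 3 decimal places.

4.586°W

Signed shortest Δλ from +24.135° to -33.307° is -57.442°.
Midpoint longitude = +24.135° + (-57.442°)/2 = +24.135° − 28.721° = -4.586°.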